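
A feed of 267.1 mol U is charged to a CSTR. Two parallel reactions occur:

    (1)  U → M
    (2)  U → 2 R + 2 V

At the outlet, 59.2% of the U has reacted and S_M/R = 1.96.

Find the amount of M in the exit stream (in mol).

126 mol

Conversion of U: U consumed = 0.592 × 267.1 = 158.1 mol = 1ξ₁ + 1ξ₂.
Selectivity: 1ξ₁ / (2ξ₂) = 1.96 → ξ₁ = 3.92 ξ₂.
Substitute: (1·3.92 + 1) ξ₂ = 158.1 → ξ₂ = 32.14 mol, ξ₁ = 126 mol.
Outlet amounts (n = n₀ + Σ ν·ξ):
  U: 267.1 − 1(126) − 1(32.14) = 109
  M: 0 + 1(126) = 126
  R: 0 + 2(32.14) = 64.28
  V: 0 + 2(32.14) = 64.28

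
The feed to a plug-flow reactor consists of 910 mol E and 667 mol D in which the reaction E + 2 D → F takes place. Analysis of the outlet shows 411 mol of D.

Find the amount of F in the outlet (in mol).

128 mol

For D: n = n₀ − 2ξ → 411 = 667 − 2ξ, giving ξ = 128 mol.
Outlet amounts (n = n₀ + ν ξ):
  E: 910 − 1(128) = 782
  D: 667 − 2(128) = 411
  F: 0 + 1(128) = 128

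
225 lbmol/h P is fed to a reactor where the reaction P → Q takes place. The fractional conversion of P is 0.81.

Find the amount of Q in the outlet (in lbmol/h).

182 lbmol/h

P reacted = 0.81 × 225 = 182.2 lbmol/h; ν_P = −1, so ξ = 182.2/1 = 182.2 lbmol/h.
Outlet amounts (n = n₀ + ν ξ):
  P: 225 − 1(182.2) = 42.75
  Q: 0 + 1(182.2) = 182.2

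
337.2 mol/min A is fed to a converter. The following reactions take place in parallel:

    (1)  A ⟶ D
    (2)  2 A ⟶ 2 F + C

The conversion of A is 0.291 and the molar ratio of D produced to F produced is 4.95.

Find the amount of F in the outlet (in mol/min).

16.5 mol/min

Conversion of A: A consumed = 0.291 × 337.2 = 98.13 mol/min = 1ξ₁ + 2ξ₂.
Selectivity: 1ξ₁ / (2ξ₂) = 4.95 → ξ₁ = 9.9 ξ₂.
Substitute: (1·9.9 + 2) ξ₂ = 98.13 → ξ₂ = 8.246 mol/min, ξ₁ = 81.63 mol/min.
Outlet amounts (n = n₀ + Σ ν·ξ):
  A: 337.2 − 1(81.63) − 2(8.246) = 239.1
  D: 0 + 1(81.63) = 81.63
  F: 0 + 2(8.246) = 16.49
  C: 0 + 1(8.246) = 8.246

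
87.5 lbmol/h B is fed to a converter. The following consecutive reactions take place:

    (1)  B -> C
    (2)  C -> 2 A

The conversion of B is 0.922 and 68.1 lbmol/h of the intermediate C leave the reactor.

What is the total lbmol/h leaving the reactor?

Conversion of B: B consumed = 1ξ₁ = 0.922 × 87.5 → ξ₁ = 80.67 lbmol/h.
C balance: n_C = 0 + 1ξ₁ − 1ξ₂ = 68.1 → ξ₂ = (1·80.67 − 68.1)/1 = 12.58 lbmol/h.
Outlet amounts (n = n₀ + Σ ν·ξ):
  B: 87.5 − 1(80.67) = 6.825
  C: 0 + 1(80.67) − 1(12.58) = 68.1
  A: 0 + 2(12.58) = 25.15
Total out = 6.825 + 68.1 + 25.15 = 100.1 lbmol/h.

100 lbmol/h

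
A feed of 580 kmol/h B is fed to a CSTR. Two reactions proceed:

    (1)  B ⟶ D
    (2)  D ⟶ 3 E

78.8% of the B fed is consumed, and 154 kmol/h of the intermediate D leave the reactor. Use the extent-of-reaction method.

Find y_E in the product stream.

Conversion of B: B consumed = 1ξ₁ = 0.788 × 580 → ξ₁ = 457 kmol/h.
D balance: n_D = 0 + 1ξ₁ − 1ξ₂ = 154 → ξ₂ = (1·457 − 154)/1 = 303 kmol/h.
Outlet amounts (n = n₀ + Σ ν·ξ):
  B: 580 − 1(457) = 123
  D: 0 + 1(457) − 1(303) = 154
  E: 0 + 3(303) = 909.1
Total out = 1186 kmol/h; y_E = 909.1 / 1186 = 0.7665.

0.766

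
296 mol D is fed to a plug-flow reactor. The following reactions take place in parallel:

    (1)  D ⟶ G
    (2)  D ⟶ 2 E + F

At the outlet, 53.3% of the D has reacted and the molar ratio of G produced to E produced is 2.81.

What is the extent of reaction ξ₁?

Conversion of D: D consumed = 0.533 × 296 = 157.8 mol = 1ξ₁ + 1ξ₂.
Selectivity: 1ξ₁ / (2ξ₂) = 2.81 → ξ₁ = 5.62 ξ₂.
Substitute: (1·5.62 + 1) ξ₂ = 157.8 → ξ₂ = 23.83 mol, ξ₁ = 133.9 mol.
Outlet amounts (n = n₀ + Σ ν·ξ):
  D: 296 − 1(133.9) − 1(23.83) = 138.2
  G: 0 + 1(133.9) = 133.9
  E: 0 + 2(23.83) = 47.66
  F: 0 + 1(23.83) = 23.83

ξ₁ = 134 mol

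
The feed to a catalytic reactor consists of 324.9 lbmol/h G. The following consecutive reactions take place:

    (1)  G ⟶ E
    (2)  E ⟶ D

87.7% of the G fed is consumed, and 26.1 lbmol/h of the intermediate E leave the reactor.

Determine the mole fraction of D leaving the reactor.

Conversion of G: G consumed = 1ξ₁ = 0.877 × 324.9 → ξ₁ = 284.9 lbmol/h.
E balance: n_E = 0 + 1ξ₁ − 1ξ₂ = 26.1 → ξ₂ = (1·284.9 − 26.1)/1 = 258.8 lbmol/h.
Outlet amounts (n = n₀ + Σ ν·ξ):
  G: 324.9 − 1(284.9) = 39.96
  E: 0 + 1(284.9) − 1(258.8) = 26.1
  D: 0 + 1(258.8) = 258.8
Total out = 324.9 lbmol/h; y_D = 258.8 / 324.9 = 0.7967.

0.797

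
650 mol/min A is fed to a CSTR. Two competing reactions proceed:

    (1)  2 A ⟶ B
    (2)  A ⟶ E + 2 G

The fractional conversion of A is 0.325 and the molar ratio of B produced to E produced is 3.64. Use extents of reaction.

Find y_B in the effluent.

0.153

Conversion of A: A consumed = 0.325 × 650 = 211.2 mol/min = 2ξ₁ + 1ξ₂.
Selectivity: 1ξ₁ / (1ξ₂) = 3.64 → ξ₁ = 3.64 ξ₂.
Substitute: (2·3.64 + 1) ξ₂ = 211.2 → ξ₂ = 25.51 mol/min, ξ₁ = 92.87 mol/min.
Outlet amounts (n = n₀ + Σ ν·ξ):
  A: 650 − 2(92.87) − 1(25.51) = 438.8
  B: 0 + 1(92.87) = 92.87
  E: 0 + 1(25.51) = 25.51
  G: 0 + 2(25.51) = 51.03
Total out = 608.2 mol/min; y_B = 92.87 / 608.2 = 0.1527.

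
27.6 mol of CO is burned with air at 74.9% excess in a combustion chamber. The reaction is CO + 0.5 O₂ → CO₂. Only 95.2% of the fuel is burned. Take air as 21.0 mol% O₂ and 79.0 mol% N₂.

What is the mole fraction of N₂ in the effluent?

0.702

Stoichiometric O₂ = 0.5 × 27.6 = 13.8 mol; O₂ fed = 13.8 × 1.749 = 24.14 mol.
N₂ fed = 24.14 × 79/21 = 90.8 mol.
Fuel reacted = 0.952 × 27.6 → ξ = 26.28 mol.
Outlet (n = n₀ + ν ξ):
  CO: 27.6 − 1(26.28) = 1.325
  O₂: 24.14 − 0.5(26.28) = 11
  N₂: 90.8 (inert)
  CO₂: 0 + 1(26.28) = 26.28
Total out = 129.4 mol; y_N₂ = 90.8 / 129.4 = 0.7017.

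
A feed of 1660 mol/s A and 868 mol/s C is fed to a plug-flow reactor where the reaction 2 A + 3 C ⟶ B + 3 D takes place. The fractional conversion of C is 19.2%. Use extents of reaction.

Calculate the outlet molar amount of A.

1550 mol/s

C reacted = 0.192 × 868 = 166.7 mol/s; ν_C = −3, so ξ = 166.7/3 = 55.55 mol/s.
Outlet amounts (n = n₀ + ν ξ):
  A: 1660 − 2(55.55) = 1549
  C: 868 − 3(55.55) = 701.3
  B: 0 + 1(55.55) = 55.55
  D: 0 + 3(55.55) = 166.7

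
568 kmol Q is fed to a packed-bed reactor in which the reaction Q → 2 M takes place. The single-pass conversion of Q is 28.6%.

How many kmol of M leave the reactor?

Q reacted = 0.286 × 568 = 162.4 kmol; ν_Q = −1, so ξ = 162.4/1 = 162.4 kmol.
Outlet amounts (n = n₀ + ν ξ):
  Q: 568 − 1(162.4) = 405.6
  M: 0 + 2(162.4) = 324.9

325 kmol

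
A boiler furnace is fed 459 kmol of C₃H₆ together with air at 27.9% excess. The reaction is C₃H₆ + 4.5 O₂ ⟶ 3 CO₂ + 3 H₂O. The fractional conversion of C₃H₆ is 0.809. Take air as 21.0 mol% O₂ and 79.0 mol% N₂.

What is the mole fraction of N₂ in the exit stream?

0.751

Stoichiometric O₂ = 4.5 × 459 = 2066 kmol; O₂ fed = 2066 × 1.279 = 2642 kmol.
N₂ fed = 2642 × 79/21 = 9938 kmol.
Fuel reacted = 0.809 × 459 → ξ = 371.3 kmol.
Outlet (n = n₀ + ν ξ):
  C₃H₆: 459 − 1(371.3) = 87.67
  O₂: 2642 − 4.5(371.3) = 970.8
  N₂: 9938 (inert)
  CO₂: 0 + 3(371.3) = 1114
  H₂O: 0 + 3(371.3) = 1114
Total out = 13220 kmol; y_N₂ = 9938 / 13220 = 0.7515.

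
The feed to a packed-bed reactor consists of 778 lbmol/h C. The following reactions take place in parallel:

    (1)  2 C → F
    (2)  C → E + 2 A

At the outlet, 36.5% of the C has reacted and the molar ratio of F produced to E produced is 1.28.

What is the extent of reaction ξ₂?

ξ₂ = 79.8 lbmol/h

Conversion of C: C consumed = 0.365 × 778 = 284 lbmol/h = 2ξ₁ + 1ξ₂.
Selectivity: 1ξ₁ / (1ξ₂) = 1.28 → ξ₁ = 1.28 ξ₂.
Substitute: (2·1.28 + 1) ξ₂ = 284 → ξ₂ = 79.77 lbmol/h, ξ₁ = 102.1 lbmol/h.
Outlet amounts (n = n₀ + Σ ν·ξ):
  C: 778 − 2(102.1) − 1(79.77) = 494
  F: 0 + 1(102.1) = 102.1
  E: 0 + 1(79.77) = 79.77
  A: 0 + 2(79.77) = 159.5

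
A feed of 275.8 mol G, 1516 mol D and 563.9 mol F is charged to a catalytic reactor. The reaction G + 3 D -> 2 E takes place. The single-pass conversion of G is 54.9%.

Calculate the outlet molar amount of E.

G reacted = 0.549 × 275.8 = 151.4 mol; ν_G = −1, so ξ = 151.4/1 = 151.4 mol.
Outlet amounts (n = n₀ + ν ξ):
  G: 275.8 − 1(151.4) = 124.4
  D: 1516 − 3(151.4) = 1062
  E: 0 + 2(151.4) = 302.8
  F: 563.9 (inert)

303 mol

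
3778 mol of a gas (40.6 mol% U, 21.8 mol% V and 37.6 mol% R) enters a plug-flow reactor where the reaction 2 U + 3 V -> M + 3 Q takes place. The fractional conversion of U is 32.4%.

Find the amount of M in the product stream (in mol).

U reacted = 0.324 × 1534 = 497 mol; ν_U = −2, so ξ = 497/2 = 248.5 mol.
Outlet amounts (n = n₀ + ν ξ):
  U: 1534 − 2(248.5) = 1037
  V: 823.6 − 3(248.5) = 78.14
  M: 0 + 1(248.5) = 248.5
  Q: 0 + 3(248.5) = 745.5
  R: 1421 (inert)

248 mol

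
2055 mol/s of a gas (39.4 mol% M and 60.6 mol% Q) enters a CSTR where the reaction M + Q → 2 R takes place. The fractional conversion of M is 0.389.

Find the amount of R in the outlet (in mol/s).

630 mol/s

M reacted = 0.389 × 809.7 = 315 mol/s; ν_M = −1, so ξ = 315/1 = 315 mol/s.
Outlet amounts (n = n₀ + ν ξ):
  M: 809.7 − 1(315) = 494.7
  Q: 1245 − 1(315) = 930.4
  R: 0 + 2(315) = 629.9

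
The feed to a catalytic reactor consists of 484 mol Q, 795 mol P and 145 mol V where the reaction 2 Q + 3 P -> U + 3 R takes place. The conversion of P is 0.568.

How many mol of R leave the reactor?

P reacted = 0.568 × 795 = 451.6 mol; ν_P = −3, so ξ = 451.6/3 = 150.5 mol.
Outlet amounts (n = n₀ + ν ξ):
  Q: 484 − 2(150.5) = 183
  P: 795 − 3(150.5) = 343.4
  U: 0 + 1(150.5) = 150.5
  R: 0 + 3(150.5) = 451.6
  V: 145 (inert)

452 mol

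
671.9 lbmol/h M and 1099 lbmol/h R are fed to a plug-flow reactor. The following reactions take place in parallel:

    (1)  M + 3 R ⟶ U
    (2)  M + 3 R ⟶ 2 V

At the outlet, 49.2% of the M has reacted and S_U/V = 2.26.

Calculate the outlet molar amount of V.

Conversion of M: M consumed = 0.492 × 671.9 = 330.6 lbmol/h = 1ξ₁ + 1ξ₂.
Selectivity: 1ξ₁ / (2ξ₂) = 2.26 → ξ₁ = 4.52 ξ₂.
Substitute: (1·4.52 + 1) ξ₂ = 330.6 → ξ₂ = 59.89 lbmol/h, ξ₁ = 270.7 lbmol/h.
Outlet amounts (n = n₀ + Σ ν·ξ):
  M: 671.9 − 1(270.7) − 1(59.89) = 341.3
  R: 1099 − 3(270.7) − 3(59.89) = 107.3
  U: 0 + 1(270.7) = 270.7
  V: 0 + 2(59.89) = 119.8

120 lbmol/h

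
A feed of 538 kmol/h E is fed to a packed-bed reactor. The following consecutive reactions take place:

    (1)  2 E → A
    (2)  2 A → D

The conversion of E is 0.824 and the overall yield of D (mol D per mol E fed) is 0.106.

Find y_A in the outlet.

Conversion of E: E consumed = 2ξ₁ = 0.824 × 538 → ξ₁ = 221.7 kmol/h.
Yield of D: 1ξ₂ / 538 = 0.106 → ξ₂ = 57.03 kmol/h.
Outlet amounts (n = n₀ + Σ ν·ξ):
  E: 538 − 2(221.7) = 94.69
  A: 0 + 1(221.7) − 2(57.03) = 107.6
  D: 0 + 1(57.03) = 57.03
Total out = 259.3 kmol/h; y_A = 107.6 / 259.3 = 0.4149.

0.415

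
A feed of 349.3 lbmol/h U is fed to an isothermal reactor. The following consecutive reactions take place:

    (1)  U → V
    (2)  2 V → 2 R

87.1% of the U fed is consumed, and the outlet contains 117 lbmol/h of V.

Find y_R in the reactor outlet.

Conversion of U: U consumed = 1ξ₁ = 0.871 × 349.3 → ξ₁ = 304.2 lbmol/h.
V balance: n_V = 0 + 1ξ₁ − 2ξ₂ = 117 → ξ₂ = (1·304.2 − 117)/2 = 93.62 lbmol/h.
Outlet amounts (n = n₀ + Σ ν·ξ):
  U: 349.3 − 1(304.2) = 45.06
  V: 0 + 1(304.2) − 2(93.62) = 117
  R: 0 + 2(93.62) = 187.2
Total out = 349.3 lbmol/h; y_R = 187.2 / 349.3 = 0.536.

0.536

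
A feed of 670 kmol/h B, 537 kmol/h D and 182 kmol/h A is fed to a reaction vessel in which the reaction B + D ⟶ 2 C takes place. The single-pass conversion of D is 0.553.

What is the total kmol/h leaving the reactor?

D reacted = 0.553 × 537 = 297 kmol/h; ν_D = −1, so ξ = 297/1 = 297 kmol/h.
Outlet amounts (n = n₀ + ν ξ):
  B: 670 − 1(297) = 373
  D: 537 − 1(297) = 240
  C: 0 + 2(297) = 593.9
  A: 182 (inert)
Total out = 373 + 240 + 593.9 + 182 = 1389 kmol/h.

1390 kmol/h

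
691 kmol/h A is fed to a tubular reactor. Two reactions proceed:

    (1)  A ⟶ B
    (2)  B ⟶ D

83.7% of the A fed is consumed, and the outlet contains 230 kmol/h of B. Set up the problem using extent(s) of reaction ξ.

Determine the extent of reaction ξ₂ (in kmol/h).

Conversion of A: A consumed = 1ξ₁ = 0.837 × 691 → ξ₁ = 578.4 kmol/h.
B balance: n_B = 0 + 1ξ₁ − 1ξ₂ = 230 → ξ₂ = (1·578.4 − 230)/1 = 348.4 kmol/h.
Outlet amounts (n = n₀ + Σ ν·ξ):
  A: 691 − 1(578.4) = 112.6
  B: 0 + 1(578.4) − 1(348.4) = 230
  D: 0 + 1(348.4) = 348.4

ξ₂ = 348 kmol/h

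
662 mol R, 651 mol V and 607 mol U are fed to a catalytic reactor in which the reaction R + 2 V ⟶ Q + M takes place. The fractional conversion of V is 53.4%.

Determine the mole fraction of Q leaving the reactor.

V reacted = 0.534 × 651 = 347.6 mol; ν_V = −2, so ξ = 347.6/2 = 173.8 mol.
Outlet amounts (n = n₀ + ν ξ):
  R: 662 − 1(173.8) = 488.2
  V: 651 − 2(173.8) = 303.4
  Q: 0 + 1(173.8) = 173.8
  M: 0 + 1(173.8) = 173.8
  U: 607 (inert)
Total out = 1746 mol; y_Q = 173.8 / 1746 = 0.09954.

0.0995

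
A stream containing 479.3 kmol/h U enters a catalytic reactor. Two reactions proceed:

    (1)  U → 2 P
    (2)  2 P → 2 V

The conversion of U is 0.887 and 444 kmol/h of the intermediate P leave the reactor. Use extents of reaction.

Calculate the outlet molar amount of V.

406 kmol/h

Conversion of U: U consumed = 1ξ₁ = 0.887 × 479.3 → ξ₁ = 425.1 kmol/h.
P balance: n_P = 0 + 2ξ₁ − 2ξ₂ = 444 → ξ₂ = (2·425.1 − 444)/2 = 203.1 kmol/h.
Outlet amounts (n = n₀ + Σ ν·ξ):
  U: 479.3 − 1(425.1) = 54.16
  P: 0 + 2(425.1) − 2(203.1) = 444
  V: 0 + 2(203.1) = 406.3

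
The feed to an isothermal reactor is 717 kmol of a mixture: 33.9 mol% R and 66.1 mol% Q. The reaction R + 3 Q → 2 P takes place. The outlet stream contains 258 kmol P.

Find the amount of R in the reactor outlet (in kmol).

114 kmol

For P: n = n₀ + 2ξ → 258 = 0 + 2ξ, giving ξ = 129 kmol.
Outlet amounts (n = n₀ + ν ξ):
  R: 243.1 − 1(129) = 114.1
  Q: 473.9 − 3(129) = 86.94
  P: 0 + 2(129) = 258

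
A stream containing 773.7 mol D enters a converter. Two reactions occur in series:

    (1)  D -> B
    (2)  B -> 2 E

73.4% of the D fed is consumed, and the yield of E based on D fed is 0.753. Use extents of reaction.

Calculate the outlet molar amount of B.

277 mol

Conversion of D: D consumed = 1ξ₁ = 0.734 × 773.7 → ξ₁ = 567.9 mol.
Yield of E: 2ξ₂ / 773.7 = 0.753 → ξ₂ = 291.3 mol.
Outlet amounts (n = n₀ + Σ ν·ξ):
  D: 773.7 − 1(567.9) = 205.8
  B: 0 + 1(567.9) − 1(291.3) = 276.6
  E: 0 + 2(291.3) = 582.6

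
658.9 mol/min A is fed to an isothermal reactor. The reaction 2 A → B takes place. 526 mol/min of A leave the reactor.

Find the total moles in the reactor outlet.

592 mol/min

For A: n = n₀ − 2ξ → 526 = 658.9 − 2ξ, giving ξ = 66.45 mol/min.
Outlet amounts (n = n₀ + ν ξ):
  A: 658.9 − 2(66.45) = 526
  B: 0 + 1(66.45) = 66.45
Total out = 526 + 66.45 = 592.5 mol/min.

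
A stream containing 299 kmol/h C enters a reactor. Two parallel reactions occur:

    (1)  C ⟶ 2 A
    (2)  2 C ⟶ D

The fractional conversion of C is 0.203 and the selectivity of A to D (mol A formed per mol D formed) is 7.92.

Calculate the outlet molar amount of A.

Conversion of C: C consumed = 0.203 × 299 = 60.7 kmol/h = 1ξ₁ + 2ξ₂.
Selectivity: 2ξ₁ / (1ξ₂) = 7.92 → ξ₁ = 3.96 ξ₂.
Substitute: (1·3.96 + 2) ξ₂ = 60.7 → ξ₂ = 10.18 kmol/h, ξ₁ = 40.33 kmol/h.
Outlet amounts (n = n₀ + Σ ν·ξ):
  C: 299 − 1(40.33) − 2(10.18) = 238.3
  A: 0 + 2(40.33) = 80.66
  D: 0 + 1(10.18) = 10.18

80.7 kmol/h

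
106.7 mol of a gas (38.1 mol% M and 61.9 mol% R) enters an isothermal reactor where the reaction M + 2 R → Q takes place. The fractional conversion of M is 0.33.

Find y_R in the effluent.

0.491

M reacted = 0.33 × 40.65 = 13.42 mol; ν_M = −1, so ξ = 13.42/1 = 13.42 mol.
Outlet amounts (n = n₀ + ν ξ):
  M: 40.65 − 1(13.42) = 27.24
  R: 66.05 − 2(13.42) = 39.22
  Q: 0 + 1(13.42) = 13.42
Total out = 79.87 mol; y_R = 39.22 / 79.87 = 0.491.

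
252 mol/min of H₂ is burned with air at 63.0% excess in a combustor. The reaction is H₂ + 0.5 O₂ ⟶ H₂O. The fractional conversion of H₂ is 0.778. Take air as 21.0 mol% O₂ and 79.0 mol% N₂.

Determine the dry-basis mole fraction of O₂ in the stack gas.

Stoichiometric O₂ = 0.5 × 252 = 126 mol/min; O₂ fed = 126 × 1.630 = 205.4 mol/min.
N₂ fed = 205.4 × 79/21 = 772.6 mol/min.
Fuel reacted = 0.778 × 252 → ξ = 196.1 mol/min.
Outlet (n = n₀ + ν ξ):
  H₂: 252 − 1(196.1) = 55.94
  O₂: 205.4 − 0.5(196.1) = 107.4
  N₂: 772.6 (inert)
  H₂O: 0 + 1(196.1) = 196.1
Dry total = 935.9 mol/min; y_O₂ (dry) = 107.4 / 935.9 = 0.1147.

0.115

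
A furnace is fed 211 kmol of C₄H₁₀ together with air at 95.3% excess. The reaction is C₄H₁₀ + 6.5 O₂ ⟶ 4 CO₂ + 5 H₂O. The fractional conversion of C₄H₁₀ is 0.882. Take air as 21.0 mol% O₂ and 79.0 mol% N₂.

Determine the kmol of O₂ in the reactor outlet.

Stoichiometric O₂ = 6.5 × 211 = 1372 kmol; O₂ fed = 1372 × 1.953 = 2679 kmol.
N₂ fed = 2679 × 79/21 = 10080 kmol.
Fuel reacted = 0.882 × 211 → ξ = 186.1 kmol.
Outlet (n = n₀ + ν ξ):
  C₄H₁₀: 211 − 1(186.1) = 24.9
  O₂: 2679 − 6.5(186.1) = 1469
  N₂: 10080 (inert)
  CO₂: 0 + 4(186.1) = 744.4
  H₂O: 0 + 5(186.1) = 930.5

1470 kmol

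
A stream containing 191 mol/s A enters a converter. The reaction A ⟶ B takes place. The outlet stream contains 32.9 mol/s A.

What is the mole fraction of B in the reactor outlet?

For A: n = n₀ − 1ξ → 32.9 = 191 − 1ξ, giving ξ = 158.1 mol/s.
Outlet amounts (n = n₀ + ν ξ):
  A: 191 − 1(158.1) = 32.9
  B: 0 + 1(158.1) = 158.1
Total out = 191 mol/s; y_B = 158.1 / 191 = 0.8277.

0.828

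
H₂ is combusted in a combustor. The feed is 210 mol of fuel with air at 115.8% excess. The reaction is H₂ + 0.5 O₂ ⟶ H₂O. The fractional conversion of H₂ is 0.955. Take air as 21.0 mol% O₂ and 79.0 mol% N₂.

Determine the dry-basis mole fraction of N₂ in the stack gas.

Stoichiometric O₂ = 0.5 × 210 = 105 mol; O₂ fed = 105 × 2.158 = 226.6 mol.
N₂ fed = 226.6 × 79/21 = 852.4 mol.
Fuel reacted = 0.955 × 210 → ξ = 200.5 mol.
Outlet (n = n₀ + ν ξ):
  H₂: 210 − 1(200.5) = 9.45
  O₂: 226.6 − 0.5(200.5) = 126.3
  N₂: 852.4 (inert)
  H₂O: 0 + 1(200.5) = 200.5
Dry total = 988.2 mol; y_N₂ (dry) = 852.4 / 988.2 = 0.8626.

0.863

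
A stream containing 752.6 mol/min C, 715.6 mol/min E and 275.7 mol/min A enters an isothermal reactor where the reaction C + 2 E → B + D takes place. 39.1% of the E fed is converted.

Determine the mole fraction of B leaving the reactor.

E reacted = 0.391 × 715.6 = 279.8 mol/min; ν_E = −2, so ξ = 279.8/2 = 139.9 mol/min.
Outlet amounts (n = n₀ + ν ξ):
  C: 752.6 − 1(139.9) = 612.7
  E: 715.6 − 2(139.9) = 435.8
  B: 0 + 1(139.9) = 139.9
  D: 0 + 1(139.9) = 139.9
  A: 275.7 (inert)
Total out = 1604 mol/min; y_B = 139.9 / 1604 = 0.08722.

0.0872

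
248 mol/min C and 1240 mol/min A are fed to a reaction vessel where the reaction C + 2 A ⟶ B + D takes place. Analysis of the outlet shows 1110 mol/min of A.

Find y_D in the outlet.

0.0457

For A: n = n₀ − 2ξ → 1110 = 1240 − 2ξ, giving ξ = 65 mol/min.
Outlet amounts (n = n₀ + ν ξ):
  C: 248 − 1(65) = 183
  A: 1240 − 2(65) = 1110
  B: 0 + 1(65) = 65
  D: 0 + 1(65) = 65
Total out = 1423 mol/min; y_D = 65 / 1423 = 0.04568.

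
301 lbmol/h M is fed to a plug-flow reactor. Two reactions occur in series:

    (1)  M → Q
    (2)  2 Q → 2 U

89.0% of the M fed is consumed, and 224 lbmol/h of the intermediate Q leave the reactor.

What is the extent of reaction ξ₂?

ξ₂ = 21.9 lbmol/h

Conversion of M: M consumed = 1ξ₁ = 0.89 × 301 → ξ₁ = 267.9 lbmol/h.
Q balance: n_Q = 0 + 1ξ₁ − 2ξ₂ = 224 → ξ₂ = (1·267.9 − 224)/2 = 21.94 lbmol/h.
Outlet amounts (n = n₀ + Σ ν·ξ):
  M: 301 − 1(267.9) = 33.11
  Q: 0 + 1(267.9) − 2(21.94) = 224
  U: 0 + 2(21.94) = 43.89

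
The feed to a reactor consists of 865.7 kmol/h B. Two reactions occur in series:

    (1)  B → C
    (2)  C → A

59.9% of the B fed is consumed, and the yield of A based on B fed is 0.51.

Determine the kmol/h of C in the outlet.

77 kmol/h

Conversion of B: B consumed = 1ξ₁ = 0.599 × 865.7 → ξ₁ = 518.6 kmol/h.
Yield of A: 1ξ₂ / 865.7 = 0.51 → ξ₂ = 441.5 kmol/h.
Outlet amounts (n = n₀ + Σ ν·ξ):
  B: 865.7 − 1(518.6) = 347.1
  C: 0 + 1(518.6) − 1(441.5) = 77.05
  A: 0 + 1(441.5) = 441.5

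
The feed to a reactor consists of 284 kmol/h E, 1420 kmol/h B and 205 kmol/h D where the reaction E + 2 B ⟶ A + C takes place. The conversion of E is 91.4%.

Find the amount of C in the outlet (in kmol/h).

260 kmol/h

E reacted = 0.914 × 284 = 259.6 kmol/h; ν_E = −1, so ξ = 259.6/1 = 259.6 kmol/h.
Outlet amounts (n = n₀ + ν ξ):
  E: 284 − 1(259.6) = 24.42
  B: 1420 − 2(259.6) = 900.8
  A: 0 + 1(259.6) = 259.6
  C: 0 + 1(259.6) = 259.6
  D: 205 (inert)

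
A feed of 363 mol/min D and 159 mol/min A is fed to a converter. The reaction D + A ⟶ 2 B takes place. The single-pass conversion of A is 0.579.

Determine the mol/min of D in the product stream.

271 mol/min

A reacted = 0.579 × 159 = 92.06 mol/min; ν_A = −1, so ξ = 92.06/1 = 92.06 mol/min.
Outlet amounts (n = n₀ + ν ξ):
  D: 363 − 1(92.06) = 270.9
  A: 159 − 1(92.06) = 66.94
  B: 0 + 2(92.06) = 184.1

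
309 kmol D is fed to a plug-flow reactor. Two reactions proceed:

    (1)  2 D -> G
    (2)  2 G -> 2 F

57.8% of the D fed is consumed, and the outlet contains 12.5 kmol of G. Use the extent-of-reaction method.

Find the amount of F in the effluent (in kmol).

76.8 kmol

Conversion of D: D consumed = 2ξ₁ = 0.578 × 309 → ξ₁ = 89.3 kmol.
G balance: n_G = 0 + 1ξ₁ − 2ξ₂ = 12.5 → ξ₂ = (1·89.3 − 12.5)/2 = 38.4 kmol.
Outlet amounts (n = n₀ + Σ ν·ξ):
  D: 309 − 2(89.3) = 130.4
  G: 0 + 1(89.3) − 2(38.4) = 12.5
  F: 0 + 2(38.4) = 76.8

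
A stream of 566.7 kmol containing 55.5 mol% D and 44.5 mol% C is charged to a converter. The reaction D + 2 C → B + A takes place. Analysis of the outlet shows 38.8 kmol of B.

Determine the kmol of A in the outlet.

For B: n = n₀ + 1ξ → 38.8 = 0 + 1ξ, giving ξ = 38.8 kmol.
Outlet amounts (n = n₀ + ν ξ):
  D: 314.5 − 1(38.8) = 275.7
  C: 252.2 − 2(38.8) = 174.6
  B: 0 + 1(38.8) = 38.8
  A: 0 + 1(38.8) = 38.8

38.8 kmol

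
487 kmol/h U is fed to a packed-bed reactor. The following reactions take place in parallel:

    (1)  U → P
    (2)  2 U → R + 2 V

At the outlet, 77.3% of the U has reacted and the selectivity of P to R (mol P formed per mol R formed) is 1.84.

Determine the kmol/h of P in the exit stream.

180 kmol/h

Conversion of U: U consumed = 0.773 × 487 = 376.5 kmol/h = 1ξ₁ + 2ξ₂.
Selectivity: 1ξ₁ / (1ξ₂) = 1.84 → ξ₁ = 1.84 ξ₂.
Substitute: (1·1.84 + 2) ξ₂ = 376.5 → ξ₂ = 98.03 kmol/h, ξ₁ = 180.4 kmol/h.
Outlet amounts (n = n₀ + Σ ν·ξ):
  U: 487 − 1(180.4) − 2(98.03) = 110.5
  P: 0 + 1(180.4) = 180.4
  R: 0 + 1(98.03) = 98.03
  V: 0 + 2(98.03) = 196.1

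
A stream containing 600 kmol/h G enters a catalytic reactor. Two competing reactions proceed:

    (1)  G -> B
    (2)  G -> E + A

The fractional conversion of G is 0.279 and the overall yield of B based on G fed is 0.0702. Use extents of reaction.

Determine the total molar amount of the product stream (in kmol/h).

725 kmol/h

Yield of B: 1ξ₁ / 600 = 0.0702 → ξ₁ = 42.12 kmol/h.
Conversion of G: 1ξ₁ + 1ξ₂ = 0.279 × 600 = 167.4 → ξ₂ = 125.3 kmol/h.
Outlet amounts (n = n₀ + Σ ν·ξ):
  G: 600 − 1(42.12) − 1(125.3) = 432.6
  B: 0 + 1(42.12) = 42.12
  E: 0 + 1(125.3) = 125.3
  A: 0 + 1(125.3) = 125.3
Total out = 432.6 + 42.12 + 125.3 + 125.3 = 725.3 kmol/h.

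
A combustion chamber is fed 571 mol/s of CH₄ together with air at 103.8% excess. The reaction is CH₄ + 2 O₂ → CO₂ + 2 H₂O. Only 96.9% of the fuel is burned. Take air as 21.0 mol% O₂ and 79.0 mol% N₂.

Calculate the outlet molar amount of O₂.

Stoichiometric O₂ = 2 × 571 = 1142 mol/s; O₂ fed = 1142 × 2.038 = 2327 mol/s.
N₂ fed = 2327 × 79/21 = 8755 mol/s.
Fuel reacted = 0.969 × 571 → ξ = 553.3 mol/s.
Outlet (n = n₀ + ν ξ):
  CH₄: 571 − 1(553.3) = 17.7
  O₂: 2327 − 2(553.3) = 1221
  N₂: 8755 (inert)
  CO₂: 0 + 1(553.3) = 553.3
  H₂O: 0 + 2(553.3) = 1107

1220 mol/s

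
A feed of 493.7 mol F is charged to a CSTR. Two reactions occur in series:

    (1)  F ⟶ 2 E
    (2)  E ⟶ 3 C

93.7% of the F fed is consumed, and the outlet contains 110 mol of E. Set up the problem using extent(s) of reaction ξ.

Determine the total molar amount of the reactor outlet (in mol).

2590 mol

Conversion of F: F consumed = 1ξ₁ = 0.937 × 493.7 → ξ₁ = 462.6 mol.
E balance: n_E = 0 + 2ξ₁ − 1ξ₂ = 110 → ξ₂ = (2·462.6 − 110)/1 = 815.2 mol.
Outlet amounts (n = n₀ + Σ ν·ξ):
  F: 493.7 − 1(462.6) = 31.1
  E: 0 + 2(462.6) − 1(815.2) = 110
  C: 0 + 3(815.2) = 2446
Total out = 31.1 + 110 + 2446 = 2587 mol.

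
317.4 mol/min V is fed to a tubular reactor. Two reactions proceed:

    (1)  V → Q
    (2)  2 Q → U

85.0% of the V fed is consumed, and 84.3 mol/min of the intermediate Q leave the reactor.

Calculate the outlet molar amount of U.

Conversion of V: V consumed = 1ξ₁ = 0.85 × 317.4 → ξ₁ = 269.8 mol/min.
Q balance: n_Q = 0 + 1ξ₁ − 2ξ₂ = 84.3 → ξ₂ = (1·269.8 − 84.3)/2 = 92.74 mol/min.
Outlet amounts (n = n₀ + Σ ν·ξ):
  V: 317.4 − 1(269.8) = 47.61
  Q: 0 + 1(269.8) − 2(92.74) = 84.3
  U: 0 + 1(92.74) = 92.74

92.7 mol/min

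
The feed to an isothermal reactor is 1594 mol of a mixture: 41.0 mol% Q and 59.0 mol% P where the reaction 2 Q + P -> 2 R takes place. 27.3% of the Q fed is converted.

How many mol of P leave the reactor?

851 mol

Q reacted = 0.273 × 653.5 = 178.4 mol; ν_Q = −2, so ξ = 178.4/2 = 89.21 mol.
Outlet amounts (n = n₀ + ν ξ):
  Q: 653.5 − 2(89.21) = 475.1
  P: 940.5 − 1(89.21) = 851.3
  R: 0 + 2(89.21) = 178.4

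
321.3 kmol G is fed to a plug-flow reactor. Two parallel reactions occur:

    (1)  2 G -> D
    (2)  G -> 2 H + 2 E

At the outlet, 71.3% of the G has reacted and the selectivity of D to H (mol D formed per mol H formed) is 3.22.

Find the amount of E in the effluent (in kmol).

33 kmol

Conversion of G: G consumed = 0.713 × 321.3 = 229.1 kmol = 2ξ₁ + 1ξ₂.
Selectivity: 1ξ₁ / (2ξ₂) = 3.22 → ξ₁ = 6.44 ξ₂.
Substitute: (2·6.44 + 1) ξ₂ = 229.1 → ξ₂ = 16.5 kmol, ξ₁ = 106.3 kmol.
Outlet amounts (n = n₀ + Σ ν·ξ):
  G: 321.3 − 2(106.3) − 1(16.5) = 92.21
  D: 0 + 1(106.3) = 106.3
  H: 0 + 2(16.5) = 33.01
  E: 0 + 2(16.5) = 33.01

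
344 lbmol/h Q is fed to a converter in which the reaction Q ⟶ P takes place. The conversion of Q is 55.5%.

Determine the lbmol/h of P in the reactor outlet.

Q reacted = 0.555 × 344 = 190.9 lbmol/h; ν_Q = −1, so ξ = 190.9/1 = 190.9 lbmol/h.
Outlet amounts (n = n₀ + ν ξ):
  Q: 344 − 1(190.9) = 153.1
  P: 0 + 1(190.9) = 190.9

191 lbmol/h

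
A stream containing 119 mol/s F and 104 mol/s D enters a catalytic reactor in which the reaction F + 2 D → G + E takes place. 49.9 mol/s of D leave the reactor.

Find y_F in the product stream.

For D: n = n₀ − 2ξ → 49.9 = 104 − 2ξ, giving ξ = 27.05 mol/s.
Outlet amounts (n = n₀ + ν ξ):
  F: 119 − 1(27.05) = 91.95
  D: 104 − 2(27.05) = 49.9
  G: 0 + 1(27.05) = 27.05
  E: 0 + 1(27.05) = 27.05
Total out = 195.9 mol/s; y_F = 91.95 / 195.9 = 0.4693.

0.469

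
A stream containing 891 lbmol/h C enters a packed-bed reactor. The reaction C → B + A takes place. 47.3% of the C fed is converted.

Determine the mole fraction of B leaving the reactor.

0.321

C reacted = 0.473 × 891 = 421.4 lbmol/h; ν_C = −1, so ξ = 421.4/1 = 421.4 lbmol/h.
Outlet amounts (n = n₀ + ν ξ):
  C: 891 − 1(421.4) = 469.6
  B: 0 + 1(421.4) = 421.4
  A: 0 + 1(421.4) = 421.4
Total out = 1312 lbmol/h; y_B = 421.4 / 1312 = 0.3211.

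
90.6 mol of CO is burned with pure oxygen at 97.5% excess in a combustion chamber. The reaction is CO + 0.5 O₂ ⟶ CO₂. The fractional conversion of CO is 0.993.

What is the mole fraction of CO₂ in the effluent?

0.666

Stoichiometric O₂ = 0.5 × 90.6 = 45.3 mol; O₂ fed = 45.3 × 1.975 = 89.47 mol.
Fuel reacted = 0.993 × 90.6 → ξ = 89.97 mol.
Outlet (n = n₀ + ν ξ):
  CO: 90.6 − 1(89.97) = 0.6342
  O₂: 89.47 − 0.5(89.97) = 44.48
  CO₂: 0 + 1(89.97) = 89.97
Total out = 135.1 mol; y_CO₂ = 89.97 / 135.1 = 0.666.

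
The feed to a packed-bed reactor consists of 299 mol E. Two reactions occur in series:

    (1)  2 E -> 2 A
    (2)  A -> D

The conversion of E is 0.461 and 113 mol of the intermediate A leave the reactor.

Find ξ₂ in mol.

ξ₂ = 24.8 mol

Conversion of E: E consumed = 2ξ₁ = 0.461 × 299 → ξ₁ = 68.92 mol.
A balance: n_A = 0 + 2ξ₁ − 1ξ₂ = 113 → ξ₂ = (2·68.92 − 113)/1 = 24.84 mol.
Outlet amounts (n = n₀ + Σ ν·ξ):
  E: 299 − 2(68.92) = 161.2
  A: 0 + 2(68.92) − 1(24.84) = 113
  D: 0 + 1(24.84) = 24.84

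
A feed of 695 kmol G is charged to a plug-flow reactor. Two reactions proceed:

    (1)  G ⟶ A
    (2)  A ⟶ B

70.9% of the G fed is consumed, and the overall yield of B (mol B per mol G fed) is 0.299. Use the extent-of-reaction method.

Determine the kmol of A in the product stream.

Conversion of G: G consumed = 1ξ₁ = 0.709 × 695 → ξ₁ = 492.8 kmol.
Yield of B: 1ξ₂ / 695 = 0.299 → ξ₂ = 207.8 kmol.
Outlet amounts (n = n₀ + Σ ν·ξ):
  G: 695 − 1(492.8) = 202.2
  A: 0 + 1(492.8) − 1(207.8) = 285
  B: 0 + 1(207.8) = 207.8

285 kmol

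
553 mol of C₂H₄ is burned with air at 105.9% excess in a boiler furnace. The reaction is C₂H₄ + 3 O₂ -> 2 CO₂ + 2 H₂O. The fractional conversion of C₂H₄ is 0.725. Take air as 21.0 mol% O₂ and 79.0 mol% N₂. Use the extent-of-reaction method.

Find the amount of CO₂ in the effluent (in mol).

Stoichiometric O₂ = 3 × 553 = 1659 mol; O₂ fed = 1659 × 2.059 = 3416 mol.
N₂ fed = 3416 × 79/21 = 12850 mol.
Fuel reacted = 0.725 × 553 → ξ = 400.9 mol.
Outlet (n = n₀ + ν ξ):
  C₂H₄: 553 − 1(400.9) = 152.1
  O₂: 3416 − 3(400.9) = 2213
  N₂: 12850 (inert)
  CO₂: 0 + 2(400.9) = 801.9
  H₂O: 0 + 2(400.9) = 801.9

802 mol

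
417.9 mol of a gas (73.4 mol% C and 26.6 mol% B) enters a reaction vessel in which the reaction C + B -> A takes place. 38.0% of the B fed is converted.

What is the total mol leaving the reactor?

376 mol

B reacted = 0.38 × 111.2 = 42.24 mol; ν_B = −1, so ξ = 42.24/1 = 42.24 mol.
Outlet amounts (n = n₀ + ν ξ):
  C: 306.7 − 1(42.24) = 264.5
  B: 111.2 − 1(42.24) = 68.92
  A: 0 + 1(42.24) = 42.24
Total out = 264.5 + 68.92 + 42.24 = 375.7 mol.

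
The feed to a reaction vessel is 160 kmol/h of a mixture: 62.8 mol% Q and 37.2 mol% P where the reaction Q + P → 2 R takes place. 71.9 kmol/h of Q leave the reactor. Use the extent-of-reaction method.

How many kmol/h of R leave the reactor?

57.2 kmol/h

For Q: n = n₀ − 1ξ → 71.9 = 100.5 − 1ξ, giving ξ = 28.58 kmol/h.
Outlet amounts (n = n₀ + ν ξ):
  Q: 100.5 − 1(28.58) = 71.9
  P: 59.52 − 1(28.58) = 30.94
  R: 0 + 2(28.58) = 57.16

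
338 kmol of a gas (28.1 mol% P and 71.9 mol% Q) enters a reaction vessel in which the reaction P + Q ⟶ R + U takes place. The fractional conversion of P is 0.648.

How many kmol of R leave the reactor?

P reacted = 0.648 × 94.98 = 61.55 kmol; ν_P = −1, so ξ = 61.55/1 = 61.55 kmol.
Outlet amounts (n = n₀ + ν ξ):
  P: 94.98 − 1(61.55) = 33.43
  Q: 243 − 1(61.55) = 181.5
  R: 0 + 1(61.55) = 61.55
  U: 0 + 1(61.55) = 61.55

61.5 kmol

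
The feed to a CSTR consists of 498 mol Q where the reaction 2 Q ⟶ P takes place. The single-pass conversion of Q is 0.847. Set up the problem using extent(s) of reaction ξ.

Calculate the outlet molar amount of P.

Q reacted = 0.847 × 498 = 421.8 mol; ν_Q = −2, so ξ = 421.8/2 = 210.9 mol.
Outlet amounts (n = n₀ + ν ξ):
  Q: 498 − 2(210.9) = 76.19
  P: 0 + 1(210.9) = 210.9

211 mol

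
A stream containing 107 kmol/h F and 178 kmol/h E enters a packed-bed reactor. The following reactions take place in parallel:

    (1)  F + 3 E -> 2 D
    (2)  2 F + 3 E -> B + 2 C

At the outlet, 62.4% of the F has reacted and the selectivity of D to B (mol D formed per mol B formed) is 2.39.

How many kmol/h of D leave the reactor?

49.9 kmol/h

Conversion of F: F consumed = 0.624 × 107 = 66.77 kmol/h = 1ξ₁ + 2ξ₂.
Selectivity: 2ξ₁ / (1ξ₂) = 2.39 → ξ₁ = 1.195 ξ₂.
Substitute: (1·1.195 + 2) ξ₂ = 66.77 → ξ₂ = 20.9 kmol/h, ξ₁ = 24.97 kmol/h.
Outlet amounts (n = n₀ + Σ ν·ξ):
  F: 107 − 1(24.97) − 2(20.9) = 40.23
  E: 178 − 3(24.97) − 3(20.9) = 40.39
  D: 0 + 2(24.97) = 49.95
  B: 0 + 1(20.9) = 20.9
  C: 0 + 2(20.9) = 41.8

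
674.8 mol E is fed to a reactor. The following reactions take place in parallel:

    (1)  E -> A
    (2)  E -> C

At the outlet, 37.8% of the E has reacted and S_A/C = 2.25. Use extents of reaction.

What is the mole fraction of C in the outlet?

0.116

Conversion of E: E consumed = 0.378 × 674.8 = 255.1 mol = 1ξ₁ + 1ξ₂.
Selectivity: 1ξ₁ / (1ξ₂) = 2.25 → ξ₁ = 2.25 ξ₂.
Substitute: (1·2.25 + 1) ξ₂ = 255.1 → ξ₂ = 78.48 mol, ξ₁ = 176.6 mol.
Outlet amounts (n = n₀ + Σ ν·ξ):
  E: 674.8 − 1(176.6) − 1(78.48) = 419.7
  A: 0 + 1(176.6) = 176.6
  C: 0 + 1(78.48) = 78.48
Total out = 674.8 mol; y_C = 78.48 / 674.8 = 0.1163.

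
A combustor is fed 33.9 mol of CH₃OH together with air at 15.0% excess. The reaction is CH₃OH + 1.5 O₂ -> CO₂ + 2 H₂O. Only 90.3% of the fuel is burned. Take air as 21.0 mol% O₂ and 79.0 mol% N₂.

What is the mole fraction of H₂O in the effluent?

0.187

Stoichiometric O₂ = 1.5 × 33.9 = 50.85 mol; O₂ fed = 50.85 × 1.150 = 58.48 mol.
N₂ fed = 58.48 × 79/21 = 220 mol.
Fuel reacted = 0.903 × 33.9 → ξ = 30.61 mol.
Outlet (n = n₀ + ν ξ):
  CH₃OH: 33.9 − 1(30.61) = 3.288
  O₂: 58.48 − 1.5(30.61) = 12.56
  N₂: 220 (inert)
  CO₂: 0 + 1(30.61) = 30.61
  H₂O: 0 + 2(30.61) = 61.22
Total out = 327.7 mol; y_H₂O = 61.22 / 327.7 = 0.1868.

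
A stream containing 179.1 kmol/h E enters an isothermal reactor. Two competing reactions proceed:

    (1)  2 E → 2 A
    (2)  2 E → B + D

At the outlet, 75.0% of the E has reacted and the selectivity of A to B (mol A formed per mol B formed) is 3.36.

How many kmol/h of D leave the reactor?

25.1 kmol/h

Conversion of E: E consumed = 0.75 × 179.1 = 134.3 kmol/h = 2ξ₁ + 2ξ₂.
Selectivity: 2ξ₁ / (1ξ₂) = 3.36 → ξ₁ = 1.68 ξ₂.
Substitute: (2·1.68 + 2) ξ₂ = 134.3 → ξ₂ = 25.06 kmol/h, ξ₁ = 42.1 kmol/h.
Outlet amounts (n = n₀ + Σ ν·ξ):
  E: 179.1 − 2(42.1) − 2(25.06) = 44.78
  A: 0 + 2(42.1) = 84.2
  B: 0 + 1(25.06) = 25.06
  D: 0 + 1(25.06) = 25.06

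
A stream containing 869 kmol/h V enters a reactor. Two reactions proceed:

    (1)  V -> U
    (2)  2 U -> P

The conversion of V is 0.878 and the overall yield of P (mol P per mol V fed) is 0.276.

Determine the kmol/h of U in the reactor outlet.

Conversion of V: V consumed = 1ξ₁ = 0.878 × 869 → ξ₁ = 763 kmol/h.
Yield of P: 1ξ₂ / 869 = 0.276 → ξ₂ = 239.8 kmol/h.
Outlet amounts (n = n₀ + Σ ν·ξ):
  V: 869 − 1(763) = 106
  U: 0 + 1(763) − 2(239.8) = 283.3
  P: 0 + 1(239.8) = 239.8

283 kmol/h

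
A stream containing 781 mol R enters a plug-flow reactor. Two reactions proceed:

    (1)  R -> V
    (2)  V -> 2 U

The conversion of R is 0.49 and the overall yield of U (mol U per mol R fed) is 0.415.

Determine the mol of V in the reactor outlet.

Conversion of R: R consumed = 1ξ₁ = 0.49 × 781 → ξ₁ = 382.7 mol.
Yield of U: 2ξ₂ / 781 = 0.415 → ξ₂ = 162.1 mol.
Outlet amounts (n = n₀ + Σ ν·ξ):
  R: 781 − 1(382.7) = 398.3
  V: 0 + 1(382.7) − 1(162.1) = 220.6
  U: 0 + 2(162.1) = 324.1

221 mol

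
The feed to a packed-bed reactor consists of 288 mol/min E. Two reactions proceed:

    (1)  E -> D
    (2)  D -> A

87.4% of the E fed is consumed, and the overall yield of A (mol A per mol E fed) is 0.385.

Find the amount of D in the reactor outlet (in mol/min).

141 mol/min

Conversion of E: E consumed = 1ξ₁ = 0.874 × 288 → ξ₁ = 251.7 mol/min.
Yield of A: 1ξ₂ / 288 = 0.385 → ξ₂ = 110.9 mol/min.
Outlet amounts (n = n₀ + Σ ν·ξ):
  E: 288 − 1(251.7) = 36.29
  D: 0 + 1(251.7) − 1(110.9) = 140.8
  A: 0 + 1(110.9) = 110.9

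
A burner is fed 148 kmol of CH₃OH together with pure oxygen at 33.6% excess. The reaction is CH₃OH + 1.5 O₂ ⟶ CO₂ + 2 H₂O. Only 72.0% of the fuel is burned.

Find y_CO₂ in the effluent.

0.214

Stoichiometric O₂ = 1.5 × 148 = 222 kmol; O₂ fed = 222 × 1.336 = 296.6 kmol.
Fuel reacted = 0.72 × 148 → ξ = 106.6 kmol.
Outlet (n = n₀ + ν ξ):
  CH₃OH: 148 − 1(106.6) = 41.44
  O₂: 296.6 − 1.5(106.6) = 136.8
  CO₂: 0 + 1(106.6) = 106.6
  H₂O: 0 + 2(106.6) = 213.1
Total out = 497.9 kmol; y_CO₂ = 106.6 / 497.9 = 0.214.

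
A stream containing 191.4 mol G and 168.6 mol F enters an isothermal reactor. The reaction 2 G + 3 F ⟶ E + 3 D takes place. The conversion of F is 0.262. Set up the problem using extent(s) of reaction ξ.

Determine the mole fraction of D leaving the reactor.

F reacted = 0.262 × 168.6 = 44.17 mol; ν_F = −3, so ξ = 44.17/3 = 14.72 mol.
Outlet amounts (n = n₀ + ν ξ):
  G: 191.4 − 2(14.72) = 162
  F: 168.6 − 3(14.72) = 124.4
  E: 0 + 1(14.72) = 14.72
  D: 0 + 3(14.72) = 44.17
Total out = 345.3 mol; y_D = 44.17 / 345.3 = 0.1279.

0.128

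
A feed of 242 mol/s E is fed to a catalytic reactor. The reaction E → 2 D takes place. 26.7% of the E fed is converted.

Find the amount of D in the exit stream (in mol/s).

129 mol/s

E reacted = 0.267 × 242 = 64.61 mol/s; ν_E = −1, so ξ = 64.61/1 = 64.61 mol/s.
Outlet amounts (n = n₀ + ν ξ):
  E: 242 − 1(64.61) = 177.4
  D: 0 + 2(64.61) = 129.2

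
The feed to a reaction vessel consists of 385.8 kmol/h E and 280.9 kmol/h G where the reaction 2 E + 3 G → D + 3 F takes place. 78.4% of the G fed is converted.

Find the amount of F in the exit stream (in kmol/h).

220 kmol/h

G reacted = 0.784 × 280.9 = 220.2 kmol/h; ν_G = −3, so ξ = 220.2/3 = 73.41 kmol/h.
Outlet amounts (n = n₀ + ν ξ):
  E: 385.8 − 2(73.41) = 239
  G: 280.9 − 3(73.41) = 60.67
  D: 0 + 1(73.41) = 73.41
  F: 0 + 3(73.41) = 220.2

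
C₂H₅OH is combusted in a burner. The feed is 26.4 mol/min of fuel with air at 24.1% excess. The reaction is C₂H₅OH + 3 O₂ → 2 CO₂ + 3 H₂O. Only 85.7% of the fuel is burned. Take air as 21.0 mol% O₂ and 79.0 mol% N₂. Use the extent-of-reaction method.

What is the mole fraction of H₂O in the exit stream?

0.131

Stoichiometric O₂ = 3 × 26.4 = 79.2 mol/min; O₂ fed = 79.2 × 1.241 = 98.29 mol/min.
N₂ fed = 98.29 × 79/21 = 369.7 mol/min.
Fuel reacted = 0.857 × 26.4 → ξ = 22.62 mol/min.
Outlet (n = n₀ + ν ξ):
  C₂H₅OH: 26.4 − 1(22.62) = 3.775
  O₂: 98.29 − 3(22.62) = 30.41
  N₂: 369.7 (inert)
  CO₂: 0 + 2(22.62) = 45.25
  H₂O: 0 + 3(22.62) = 67.87
Total out = 517.1 mol/min; y_H₂O = 67.87 / 517.1 = 0.1313.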